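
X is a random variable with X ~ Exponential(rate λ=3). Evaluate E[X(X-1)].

E[X(X-1)] = E[X² - X] = E[X²] - E[X]
E[X] = \frac{1}{3}
E[X²] = Var(X) + (E[X])² = \frac{1}{9} + (\frac{1}{3})² = \frac{2}{9}
E[X(X-1)] = \frac{2}{9} - \frac{1}{3} = - \frac{1}{9}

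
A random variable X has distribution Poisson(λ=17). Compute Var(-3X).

For X ~ Poisson(λ=17):
Var(X) = 17
Var(-3X) = (-3)² × Var(X) = 9 × 17 = 153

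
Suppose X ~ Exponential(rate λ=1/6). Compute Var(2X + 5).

For X ~ Exponential(rate λ=1/6):
Var(X) = 36
Var(2X + 5) = (2)² × Var(X) = 4 × 36 = 144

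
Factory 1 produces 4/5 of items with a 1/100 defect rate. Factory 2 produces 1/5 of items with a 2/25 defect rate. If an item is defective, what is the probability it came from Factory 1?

Using Bayes' theorem:
P(F1) = 4/5, P(D|F1) = 1/100
P(F2) = 1/5, P(D|F2) = 2/25
P(D) = P(D|F1)P(F1) + P(D|F2)P(F2)
     = \frac{3}{125}
P(F1|D) = P(D|F1)P(F1) / P(D)
= \frac{1}{3}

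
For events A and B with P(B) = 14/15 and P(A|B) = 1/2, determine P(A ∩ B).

By definition, P(A|B) = P(A ∩ B) / P(B)
So P(A ∩ B) = P(A|B) × P(B)
= 1/2 × 14/15
= 7/15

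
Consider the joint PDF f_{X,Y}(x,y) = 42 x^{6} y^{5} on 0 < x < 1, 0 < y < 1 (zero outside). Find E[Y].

E[Y] = ∫_0^1 ∫_0^1 y × f(x,y) dx dy
= \frac{6}{7}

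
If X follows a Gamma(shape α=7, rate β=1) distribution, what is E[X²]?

Using the identity E[X²] = Var(X) + (E[X])²:
E[X] = 7
Var(X) = 7
E[X²] = 7 + (7)²
= 56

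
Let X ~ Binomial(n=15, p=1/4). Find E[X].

For X ~ Binomial(n=15, p=1/4), the expected value is:
E[X] = \frac{15}{4}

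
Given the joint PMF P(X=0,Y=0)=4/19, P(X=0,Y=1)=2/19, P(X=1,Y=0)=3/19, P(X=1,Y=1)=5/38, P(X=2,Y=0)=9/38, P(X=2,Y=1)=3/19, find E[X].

First find marginal of X:
P(X=0) = 6/19
P(X=1) = 11/38
P(X=2) = 15/38
E[X] = 0 × 6/19 + 1 × 11/38 + 2 × 15/38 = 41/38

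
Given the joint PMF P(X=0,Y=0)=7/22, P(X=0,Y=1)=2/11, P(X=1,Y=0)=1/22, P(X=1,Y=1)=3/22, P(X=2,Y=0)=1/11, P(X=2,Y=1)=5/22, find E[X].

First find marginal of X:
P(X=0) = 1/2
P(X=1) = 2/11
P(X=2) = 7/22
E[X] = 0 × 1/2 + 1 × 2/11 + 2 × 7/22 = 9/11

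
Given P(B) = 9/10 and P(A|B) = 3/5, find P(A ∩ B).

By definition, P(A|B) = P(A ∩ B) / P(B)
So P(A ∩ B) = P(A|B) × P(B)
= 3/5 × 9/10
= 27/50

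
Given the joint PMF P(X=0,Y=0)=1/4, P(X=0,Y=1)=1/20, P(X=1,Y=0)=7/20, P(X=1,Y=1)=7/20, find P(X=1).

P(X=1) = P(X=1,Y=0) + P(X=1,Y=1)
= 7/20 + 7/20
= 7/10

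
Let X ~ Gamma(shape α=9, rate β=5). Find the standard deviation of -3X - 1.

For X ~ Gamma(shape α=9, rate β=5):
Var(X) = \frac{9}{25}
SD(X) = √(Var(X)) = √(\frac{9}{25}) = \frac{3}{5}
SD(-3X - 1) = |-3| × SD(X) = 3 × \frac{3}{5} = \frac{9}{5}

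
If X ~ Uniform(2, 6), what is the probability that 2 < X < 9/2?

P(2 < X < 9/2) = ∫_{2}^{9/2} f(x) dx
where f(x) = \frac{1}{4}
= \frac{5}{8}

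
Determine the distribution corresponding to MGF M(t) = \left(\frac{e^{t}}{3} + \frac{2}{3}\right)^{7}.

The MGF M(t) = \left(\frac{e^{t}}{3} + \frac{2}{3}\right)^{7} is the standard form for the Binomial distribution.
Comparing with the known MGF formula identifies: Binomial(n=7, p=1/3)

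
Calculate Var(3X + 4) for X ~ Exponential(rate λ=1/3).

For X ~ Exponential(rate λ=1/3):
Var(X) = 9
Var(3X + 4) = (3)² × Var(X) = 9 × 9 = 81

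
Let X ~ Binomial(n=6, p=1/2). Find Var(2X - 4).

For X ~ Binomial(n=6, p=1/2):
Var(X) = \frac{3}{2}
Var(2X - 4) = (2)² × Var(X) = 4 × \frac{3}{2} = 6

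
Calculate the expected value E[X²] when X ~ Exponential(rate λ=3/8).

Using the identity E[X²] = Var(X) + (E[X])²:
E[X] = \frac{8}{3}
Var(X) = \frac{64}{9}
E[X²] = \frac{64}{9} + (\frac{8}{3})²
= \frac{128}{9}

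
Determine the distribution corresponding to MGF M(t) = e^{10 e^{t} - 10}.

The MGF M(t) = e^{10 e^{t} - 10} is the standard form for the Poisson distribution.
Comparing with the known MGF formula identifies: Poisson(λ=10)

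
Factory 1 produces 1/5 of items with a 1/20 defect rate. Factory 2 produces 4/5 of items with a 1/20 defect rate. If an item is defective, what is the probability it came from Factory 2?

Using Bayes' theorem:
P(F1) = 1/5, P(D|F1) = 1/20
P(F2) = 4/5, P(D|F2) = 1/20
P(D) = P(D|F1)P(F1) + P(D|F2)P(F2)
     = \frac{1}{20}
P(F2|D) = P(D|F2)P(F2) / P(D)
= \frac{4}{5}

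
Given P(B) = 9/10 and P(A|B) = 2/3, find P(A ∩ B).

By definition, P(A|B) = P(A ∩ B) / P(B)
So P(A ∩ B) = P(A|B) × P(B)
= 2/3 × 9/10
= 3/5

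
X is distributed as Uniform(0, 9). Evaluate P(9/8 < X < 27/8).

P(9/8 < X < 27/8) = ∫_{9/8}^{27/8} f(x) dx
where f(x) = \frac{1}{9}
= \frac{1}{4}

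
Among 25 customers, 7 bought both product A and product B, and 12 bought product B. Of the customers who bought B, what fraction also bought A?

P(A ∩ B) = 7/25
P(B) = 12/25
P(A|B) = P(A ∩ B) / P(B) = (7/25) / (12/25) = 7/12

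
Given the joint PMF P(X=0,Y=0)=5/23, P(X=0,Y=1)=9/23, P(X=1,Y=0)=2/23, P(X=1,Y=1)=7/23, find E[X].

First find marginal of X:
P(X=0) = 14/23
P(X=1) = 9/23
E[X] = 0 × 14/23 + 1 × 9/23 = 9/23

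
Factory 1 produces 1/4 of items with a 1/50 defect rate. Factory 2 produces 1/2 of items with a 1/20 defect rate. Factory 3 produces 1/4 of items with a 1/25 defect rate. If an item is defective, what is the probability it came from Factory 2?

Using Bayes' theorem:
P(F1) = 1/4, P(D|F1) = 1/50
P(F2) = 1/2, P(D|F2) = 1/20
P(F3) = 1/4, P(D|F3) = 1/25
P(D) = P(D|F1)P(F1) + P(D|F2)P(F2) + P(D|F3)P(F3)
     = \frac{1}{25}
P(F2|D) = P(D|F2)P(F2) / P(D)
= \frac{5}{8}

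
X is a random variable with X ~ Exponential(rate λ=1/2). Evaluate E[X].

For X ~ Exponential(rate λ=1/2), the expected value is:
E[X] = 2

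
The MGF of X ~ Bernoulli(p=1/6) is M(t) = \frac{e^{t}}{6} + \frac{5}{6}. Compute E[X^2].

To find E[X^2], compute M^(2)(0):
M^(1)(t) = \frac{e^{t}}{6}
M^(2)(t) = \frac{e^{t}}{6}
M^(2)(0) = \frac{1}{6}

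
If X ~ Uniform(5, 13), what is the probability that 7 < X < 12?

P(7 < X < 12) = ∫_{7}^{12} f(x) dx
where f(x) = \frac{1}{8}
= \frac{5}{8}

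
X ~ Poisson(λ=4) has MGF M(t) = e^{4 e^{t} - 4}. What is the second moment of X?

To find E[X^2], compute M^(2)(0):
M^(1)(t) = 4 e^{t} e^{4 e^{t} - 4}
M^(2)(t) = 16 e^{2 t} e^{4 e^{t} - 4} + 4 e^{t} e^{4 e^{t} - 4}
M^(2)(0) = 20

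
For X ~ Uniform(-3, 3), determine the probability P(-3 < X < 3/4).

P(-3 < X < 3/4) = ∫_{-3}^{3/4} f(x) dx
where f(x) = \frac{1}{6}
= \frac{5}{8}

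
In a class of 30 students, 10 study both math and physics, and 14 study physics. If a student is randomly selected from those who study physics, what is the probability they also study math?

P(A ∩ B) = 10/30 = 1/3
P(B) = 14/30 = 7/15
P(A|B) = P(A ∩ B) / P(B) = (1/3) / (7/15) = 5/7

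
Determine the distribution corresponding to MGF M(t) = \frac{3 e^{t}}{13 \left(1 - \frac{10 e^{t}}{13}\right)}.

The MGF M(t) = \frac{3 e^{t}}{13 \left(1 - \frac{10 e^{t}}{13}\right)} is the standard form for the Geometric distribution.
Comparing with the known MGF formula identifies: Geometric(p=3/13), X = trial number of first success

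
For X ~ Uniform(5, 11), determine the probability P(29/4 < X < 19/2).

P(29/4 < X < 19/2) = ∫_{29/4}^{19/2} f(x) dx
where f(x) = \frac{1}{6}
= \frac{3}{8}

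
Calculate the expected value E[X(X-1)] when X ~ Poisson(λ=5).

E[X(X-1)] = E[X² - X] = E[X²] - E[X]
E[X] = 5
E[X²] = Var(X) + (E[X])² = 5 + (5)² = 30
E[X(X-1)] = 30 - 5 = 25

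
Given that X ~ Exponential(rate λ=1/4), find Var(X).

For X ~ Exponential(rate λ=1/4):
Var(X) = 16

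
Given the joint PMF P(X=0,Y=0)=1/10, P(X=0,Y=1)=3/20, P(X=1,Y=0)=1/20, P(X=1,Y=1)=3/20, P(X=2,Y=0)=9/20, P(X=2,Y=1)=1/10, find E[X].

First find marginal of X:
P(X=0) = 1/4
P(X=1) = 1/5
P(X=2) = 11/20
E[X] = 0 × 1/4 + 1 × 1/5 + 2 × 11/20 = 13/10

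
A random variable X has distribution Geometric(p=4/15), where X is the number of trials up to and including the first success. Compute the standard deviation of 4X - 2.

For X ~ Geometric(p=4/15), where X is the number of trials up to and including the first success:
Var(X) = \frac{165}{16}
SD(X) = √(Var(X)) = √(\frac{165}{16}) = \frac{\sqrt{165}}{4}
SD(4X - 2) = |4| × SD(X) = 4 × \frac{\sqrt{165}}{4} = \sqrt{165}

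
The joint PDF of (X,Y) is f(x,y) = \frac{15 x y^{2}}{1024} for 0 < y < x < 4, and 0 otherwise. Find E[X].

f_X(x) = ∫_0^x \frac{15 x y^{2}}{1024} dy = \frac{5 x^{4}}{1024}
E[X] = ∫_0^4 x × (\frac{5 x^{4}}{1024}) dx = \frac{10}{3}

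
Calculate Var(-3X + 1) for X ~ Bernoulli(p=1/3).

For X ~ Bernoulli(p=1/3):
Var(X) = \frac{2}{9}
Var(-3X + 1) = (-3)² × Var(X) = 9 × \frac{2}{9} = 2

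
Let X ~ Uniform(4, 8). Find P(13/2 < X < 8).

P(13/2 < X < 8) = ∫_{13/2}^{8} f(x) dx
where f(x) = \frac{1}{4}
= \frac{3}{8}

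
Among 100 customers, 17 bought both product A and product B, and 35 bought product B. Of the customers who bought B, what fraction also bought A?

P(A ∩ B) = 17/100
P(B) = 35/100 = 7/20
P(A|B) = P(A ∩ B) / P(B) = (17/100) / (7/20) = 17/35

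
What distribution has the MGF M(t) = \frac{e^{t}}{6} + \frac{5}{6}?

The MGF M(t) = \frac{e^{t}}{6} + \frac{5}{6} is the standard form for the Bernoulli distribution.
Comparing with the known MGF formula identifies: Bernoulli(p=1/6)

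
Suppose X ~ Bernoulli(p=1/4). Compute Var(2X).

For X ~ Bernoulli(p=1/4):
Var(X) = \frac{3}{16}
Var(2X) = (2)² × Var(X) = 4 × \frac{3}{16} = \frac{3}{4}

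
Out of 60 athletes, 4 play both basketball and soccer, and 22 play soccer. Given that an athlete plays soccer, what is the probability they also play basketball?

P(A ∩ B) = 4/60 = 1/15
P(B) = 22/60 = 11/30
P(A|B) = P(A ∩ B) / P(B) = (1/15) / (11/30) = 2/11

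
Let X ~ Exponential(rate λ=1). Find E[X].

For X ~ Exponential(rate λ=1), the expected value is:
E[X] = 1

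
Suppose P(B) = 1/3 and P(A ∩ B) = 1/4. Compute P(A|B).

P(A|B) = P(A ∩ B) / P(B)
= (1/4) / (1/3)
= 3/4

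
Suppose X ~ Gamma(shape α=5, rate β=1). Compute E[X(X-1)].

E[X(X-1)] = E[X² - X] = E[X²] - E[X]
E[X] = 5
E[X²] = Var(X) + (E[X])² = 5 + (5)² = 30
E[X(X-1)] = 30 - 5 = 25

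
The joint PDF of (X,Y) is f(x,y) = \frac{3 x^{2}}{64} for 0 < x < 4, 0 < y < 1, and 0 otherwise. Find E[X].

f_X(x) = ∫_0^1 \frac{3 x^{2}}{64} dy = \frac{3 x^{2}}{64}
E[X] = ∫_0^4 x × (\frac{3 x^{2}}{64}) dx = 3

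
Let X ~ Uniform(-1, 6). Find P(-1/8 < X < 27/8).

P(-1/8 < X < 27/8) = ∫_{-1/8}^{27/8} f(x) dx
where f(x) = \frac{1}{7}
= \frac{1}{2}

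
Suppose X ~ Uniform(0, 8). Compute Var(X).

For X ~ Uniform(0, 8):
Var(X) = \frac{16}{3}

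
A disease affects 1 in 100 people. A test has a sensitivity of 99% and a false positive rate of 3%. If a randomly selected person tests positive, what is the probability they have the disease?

Let D = the rare event, + = positive/flagged.
P(D) = 1/100
P(+|D) = 99/100
P(+|D') = 3/100
P(+) = P(+|D)P(D) + P(+|D')P(D')
     = \frac{99}{100} × \frac{1}{100} + \frac{3}{100} × \frac{99}{100}
     = \frac{99}{2500}
P(D|+) = P(+|D)P(D)/P(+) = \frac{1}{4}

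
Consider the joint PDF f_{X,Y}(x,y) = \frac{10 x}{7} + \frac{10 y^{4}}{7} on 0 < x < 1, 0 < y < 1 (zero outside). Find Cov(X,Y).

E[XY] = ∫∫ xy × f(x,y) dx dy = \frac{5}{14}
E[X] = \frac{13}{21}
E[Y] = \frac{25}{42}
Cov(X,Y) = E[XY] - E[X]E[Y] = - \frac{5}{441}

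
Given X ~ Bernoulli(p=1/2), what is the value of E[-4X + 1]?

For X ~ Bernoulli(p=1/2):
E[X] = \frac{1}{2}
E[-4X + 1] = -4 × E[X] + 1 = -1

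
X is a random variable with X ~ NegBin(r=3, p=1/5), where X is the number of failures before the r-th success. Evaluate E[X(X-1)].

E[X(X-1)] = E[X² - X] = E[X²] - E[X]
E[X] = 12
E[X²] = Var(X) + (E[X])² = 60 + (12)² = 204
E[X(X-1)] = 204 - 12 = 192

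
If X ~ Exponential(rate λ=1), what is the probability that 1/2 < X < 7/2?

P(1/2 < X < 7/2) = ∫_{1/2}^{7/2} f(x) dx
where f(x) = e^{- x}
= - \frac{1 - e^{3}}{e^{\frac{7}{2}}}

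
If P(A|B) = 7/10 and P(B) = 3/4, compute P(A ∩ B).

By definition, P(A|B) = P(A ∩ B) / P(B)
So P(A ∩ B) = P(A|B) × P(B)
= 7/10 × 3/4
= 21/40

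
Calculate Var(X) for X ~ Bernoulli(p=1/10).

For X ~ Bernoulli(p=1/10):
Var(X) = \frac{9}{100}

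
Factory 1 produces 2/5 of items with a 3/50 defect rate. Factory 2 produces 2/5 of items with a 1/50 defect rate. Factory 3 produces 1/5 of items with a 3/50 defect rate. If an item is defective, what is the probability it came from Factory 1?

Using Bayes' theorem:
P(F1) = 2/5, P(D|F1) = 3/50
P(F2) = 2/5, P(D|F2) = 1/50
P(F3) = 1/5, P(D|F3) = 3/50
P(D) = P(D|F1)P(F1) + P(D|F2)P(F2) + P(D|F3)P(F3)
     = \frac{11}{250}
P(F1|D) = P(D|F1)P(F1) / P(D)
= \frac{6}{11}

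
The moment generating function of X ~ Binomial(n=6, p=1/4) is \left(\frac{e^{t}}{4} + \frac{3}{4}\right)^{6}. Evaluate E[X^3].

To find E[X^3], compute M^(3)(0):
M^(1)(t) = \frac{3 \left(\frac{e^{t}}{4} + \frac{3}{4}\right)^{5} e^{t}}{2}
M^(2)(t) = \frac{3 \left(\frac{e^{t}}{4} + \frac{3}{4}\right)^{5} e^{t}}{2} + \frac{15 \left(\frac{e^{t}}{4} + \frac{3}{4}\right)^{4} e^{2 t}}{8}
M^(3)(t) = \frac{3 \left(\frac{e^{t}}{4} + \frac{3}{4}\right)^{5} e^{t}}{2} + \frac{45 \left(\frac{e^{t}}{4} + \frac{3}{4}\right)^{4} e^{2 t}}{8} + \frac{15 \left(\frac{e^{t}}{4} + \frac{3}{4}\right)^{3} e^{3 t}}{8}
M^(3)(0) = 9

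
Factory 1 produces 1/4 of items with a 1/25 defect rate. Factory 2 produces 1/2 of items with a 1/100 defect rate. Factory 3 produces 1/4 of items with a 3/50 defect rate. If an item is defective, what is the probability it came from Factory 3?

Using Bayes' theorem:
P(F1) = 1/4, P(D|F1) = 1/25
P(F2) = 1/2, P(D|F2) = 1/100
P(F3) = 1/4, P(D|F3) = 3/50
P(D) = P(D|F1)P(F1) + P(D|F2)P(F2) + P(D|F3)P(F3)
     = \frac{3}{100}
P(F3|D) = P(D|F3)P(F3) / P(D)
= \frac{1}{2}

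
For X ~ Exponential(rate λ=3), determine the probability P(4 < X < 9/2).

P(4 < X < 9/2) = ∫_{4}^{9/2} f(x) dx
where f(x) = 3 e^{- 3 x}
= - \frac{1}{e^{\frac{27}{2}}} + e^{-12}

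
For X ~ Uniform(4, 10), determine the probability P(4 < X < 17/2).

P(4 < X < 17/2) = ∫_{4}^{17/2} f(x) dx
where f(x) = \frac{1}{6}
= \frac{3}{4}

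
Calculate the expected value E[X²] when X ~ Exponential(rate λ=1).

Using the identity E[X²] = Var(X) + (E[X])²:
E[X] = 1
Var(X) = 1
E[X²] = 1 + (1)²
= 2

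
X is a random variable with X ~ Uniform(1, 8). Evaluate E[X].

For X ~ Uniform(1, 8), the expected value is:
E[X] = \frac{9}{2}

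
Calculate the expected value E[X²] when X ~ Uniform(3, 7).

Using the identity E[X²] = Var(X) + (E[X])²:
E[X] = 5
Var(X) = \frac{4}{3}
E[X²] = \frac{4}{3} + (5)²
= \frac{79}{3}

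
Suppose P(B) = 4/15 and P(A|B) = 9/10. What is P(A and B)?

By definition, P(A|B) = P(A ∩ B) / P(B)
So P(A ∩ B) = P(A|B) × P(B)
= 9/10 × 4/15
= 6/25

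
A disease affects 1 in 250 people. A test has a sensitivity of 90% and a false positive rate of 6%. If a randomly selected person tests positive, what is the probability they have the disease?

Let D = the rare event, + = positive/flagged.
P(D) = 1/250
P(+|D) = 90/100 = 9/10
P(+|D') = 6/100 = 3/50
P(+) = P(+|D)P(D) + P(+|D')P(D')
     = \frac{9}{10} × \frac{1}{250} + \frac{3}{50} × \frac{249}{250}
     = \frac{198}{3125}
P(D|+) = P(+|D)P(D)/P(+) = \frac{5}{88}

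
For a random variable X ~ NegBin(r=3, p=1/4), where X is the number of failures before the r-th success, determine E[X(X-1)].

E[X(X-1)] = E[X² - X] = E[X²] - E[X]
E[X] = 9
E[X²] = Var(X) + (E[X])² = 36 + (9)² = 117
E[X(X-1)] = 117 - 9 = 108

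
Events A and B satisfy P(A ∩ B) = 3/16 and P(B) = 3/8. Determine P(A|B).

P(A|B) = P(A ∩ B) / P(B)
= (3/16) / (3/8)
= 1/2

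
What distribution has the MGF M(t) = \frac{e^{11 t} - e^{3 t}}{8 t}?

The MGF M(t) = \frac{e^{11 t} - e^{3 t}}{8 t} is the standard form for the Uniform distribution.
Comparing with the known MGF formula identifies: Uniform(3, 11)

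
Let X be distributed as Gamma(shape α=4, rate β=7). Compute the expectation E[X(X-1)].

E[X(X-1)] = E[X² - X] = E[X²] - E[X]
E[X] = \frac{4}{7}
E[X²] = Var(X) + (E[X])² = \frac{4}{49} + (\frac{4}{7})² = \frac{20}{49}
E[X(X-1)] = \frac{20}{49} - \frac{4}{7} = - \frac{8}{49}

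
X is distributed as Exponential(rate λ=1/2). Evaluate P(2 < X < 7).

P(2 < X < 7) = ∫_{2}^{7} f(x) dx
where f(x) = \frac{e^{- \frac{x}{2}}}{2}
= - \frac{1}{e^{\frac{7}{2}}} + e^{-1}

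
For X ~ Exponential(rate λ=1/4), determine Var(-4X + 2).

For X ~ Exponential(rate λ=1/4):
Var(X) = 16
Var(-4X + 2) = (-4)² × Var(X) = 16 × 16 = 256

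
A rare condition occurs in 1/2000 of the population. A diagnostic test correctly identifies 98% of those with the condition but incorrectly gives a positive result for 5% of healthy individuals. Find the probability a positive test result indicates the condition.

Let D = the rare event, + = positive/flagged.
P(D) = 1/2000
P(+|D) = 98/100 = 49/50
P(+|D') = 5/100 = 1/20
P(+) = P(+|D)P(D) + P(+|D')P(D')
     = \frac{49}{50} × \frac{1}{2000} + \frac{1}{20} × \frac{1999}{2000}
     = \frac{10093}{200000}
P(D|+) = P(+|D)P(D)/P(+) = \frac{98}{10093}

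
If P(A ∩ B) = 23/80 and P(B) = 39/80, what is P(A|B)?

P(A|B) = P(A ∩ B) / P(B)
= (23/80) / (39/80)
= 23/39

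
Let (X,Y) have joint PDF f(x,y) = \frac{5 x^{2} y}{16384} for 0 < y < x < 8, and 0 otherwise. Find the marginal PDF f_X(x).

f_X(x) = ∫_0^x \frac{5 x^{2} y}{16384} dy = \frac{5 x^{4}}{32768}
for 0 < x < 8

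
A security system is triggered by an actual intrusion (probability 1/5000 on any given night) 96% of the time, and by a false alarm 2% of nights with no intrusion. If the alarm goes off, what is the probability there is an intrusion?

Let D = the rare event, + = positive/flagged.
P(D) = 1/5000
P(+|D) = 96/100 = 24/25
P(+|D') = 2/100 = 1/50
P(+) = P(+|D)P(D) + P(+|D')P(D')
     = \frac{24}{25} × \frac{1}{5000} + \frac{1}{50} × \frac{4999}{5000}
     = \frac{5047}{250000}
P(D|+) = P(+|D)P(D)/P(+) = \frac{48}{5047}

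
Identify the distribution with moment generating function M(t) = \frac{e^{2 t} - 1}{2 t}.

The MGF M(t) = \frac{e^{2 t} - 1}{2 t} is the standard form for the Uniform distribution.
Comparing with the known MGF formula identifies: Uniform(0, 2)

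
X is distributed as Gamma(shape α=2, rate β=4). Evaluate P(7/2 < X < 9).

P(7/2 < X < 9) = ∫_{7/2}^{9} f(x) dx
where f(x) = 16 x e^{- 4 x}
= \frac{-37 + 15 e^{22}}{e^{36}}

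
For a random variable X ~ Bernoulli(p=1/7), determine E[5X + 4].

For X ~ Bernoulli(p=1/7):
E[X] = \frac{1}{7}
E[5X + 4] = 5 × E[X] + 4 = \frac{33}{7}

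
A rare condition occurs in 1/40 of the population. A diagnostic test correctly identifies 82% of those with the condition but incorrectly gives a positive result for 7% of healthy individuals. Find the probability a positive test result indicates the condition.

Let D = the rare event, + = positive/flagged.
P(D) = 1/40
P(+|D) = 82/100 = 41/50
P(+|D') = 7/100
P(+) = P(+|D)P(D) + P(+|D')P(D')
     = \frac{41}{50} × \frac{1}{40} + \frac{7}{100} × \frac{39}{40}
     = \frac{71}{800}
P(D|+) = P(+|D)P(D)/P(+) = \frac{82}{355}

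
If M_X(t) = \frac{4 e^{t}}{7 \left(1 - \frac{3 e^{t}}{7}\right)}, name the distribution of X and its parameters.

The MGF M(t) = \frac{4 e^{t}}{7 \left(1 - \frac{3 e^{t}}{7}\right)} is the standard form for the Geometric distribution.
Comparing with the known MGF formula identifies: Geometric(p=4/7), X = trial number of first success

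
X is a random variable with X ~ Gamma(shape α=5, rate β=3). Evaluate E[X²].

Using the identity E[X²] = Var(X) + (E[X])²:
E[X] = \frac{5}{3}
Var(X) = \frac{5}{9}
E[X²] = \frac{5}{9} + (\frac{5}{3})²
= \frac{10}{3}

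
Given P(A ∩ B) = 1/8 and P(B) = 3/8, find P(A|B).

P(A|B) = P(A ∩ B) / P(B)
= (1/8) / (3/8)
= 1/3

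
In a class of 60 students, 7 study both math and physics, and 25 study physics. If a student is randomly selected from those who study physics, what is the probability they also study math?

P(A ∩ B) = 7/60
P(B) = 25/60 = 5/12
P(A|B) = P(A ∩ B) / P(B) = (7/60) / (5/12) = 7/25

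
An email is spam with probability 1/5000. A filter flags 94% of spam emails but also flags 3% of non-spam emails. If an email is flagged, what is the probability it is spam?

Let D = the rare event, + = positive/flagged.
P(D) = 1/5000
P(+|D) = 94/100 = 47/50
P(+|D') = 3/100
P(+) = P(+|D)P(D) + P(+|D')P(D')
     = \frac{47}{50} × \frac{1}{5000} + \frac{3}{100} × \frac{4999}{5000}
     = \frac{15091}{500000}
P(D|+) = P(+|D)P(D)/P(+) = \frac{94}{15091}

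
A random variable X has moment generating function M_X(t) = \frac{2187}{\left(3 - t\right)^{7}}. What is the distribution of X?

The MGF M(t) = \frac{2187}{\left(3 - t\right)^{7}} is the standard form for the Gamma distribution.
Comparing with the known MGF formula identifies: Gamma(shape α=7, rate β=3)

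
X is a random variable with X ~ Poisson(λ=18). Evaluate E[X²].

Using the identity E[X²] = Var(X) + (E[X])²:
E[X] = 18
Var(X) = 18
E[X²] = 18 + (18)²
= 342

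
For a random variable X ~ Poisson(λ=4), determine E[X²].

Using the identity E[X²] = Var(X) + (E[X])²:
E[X] = 4
Var(X) = 4
E[X²] = 4 + (4)²
= 20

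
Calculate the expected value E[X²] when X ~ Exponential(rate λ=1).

Using the identity E[X²] = Var(X) + (E[X])²:
E[X] = 1
Var(X) = 1
E[X²] = 1 + (1)²
= 2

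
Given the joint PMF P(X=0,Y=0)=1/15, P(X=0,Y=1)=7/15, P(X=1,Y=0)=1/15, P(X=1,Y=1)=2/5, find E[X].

First find marginal of X:
P(X=0) = 8/15
P(X=1) = 7/15
E[X] = 0 × 8/15 + 1 × 7/15 = 7/15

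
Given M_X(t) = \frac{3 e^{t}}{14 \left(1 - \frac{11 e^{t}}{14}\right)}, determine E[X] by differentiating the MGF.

To find E[X], compute M^(1)(0):
M^(1)(t) = \frac{3 e^{t}}{14 \left(1 - \frac{11 e^{t}}{14}\right)} + \frac{33 e^{2 t}}{196 \left(1 - \frac{11 e^{t}}{14}\right)^{2}}
M^(1)(0) = \frac{14}{3}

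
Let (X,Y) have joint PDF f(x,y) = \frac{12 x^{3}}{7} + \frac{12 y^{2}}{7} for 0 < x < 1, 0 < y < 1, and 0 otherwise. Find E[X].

E[X] = ∫_0^1 ∫_0^1 x × f(x,y) dy dx
= ∫_0^1 ∫_0^1 x × (\frac{12 x^{3}}{7} + \frac{12 y^{2}}{7}) dy dx
= \frac{22}{35}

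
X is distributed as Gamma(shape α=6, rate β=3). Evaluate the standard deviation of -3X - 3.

For X ~ Gamma(shape α=6, rate β=3):
Var(X) = \frac{2}{3}
SD(X) = √(Var(X)) = √(\frac{2}{3}) = \frac{\sqrt{6}}{3}
SD(-3X - 3) = |-3| × SD(X) = 3 × \frac{\sqrt{6}}{3} = \sqrt{6}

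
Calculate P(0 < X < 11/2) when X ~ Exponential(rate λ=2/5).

P(0 < X < 11/2) = ∫_{0}^{11/2} f(x) dx
where f(x) = \frac{2 e^{- \frac{2 x}{5}}}{5}
= 1 - e^{- \frac{11}{5}}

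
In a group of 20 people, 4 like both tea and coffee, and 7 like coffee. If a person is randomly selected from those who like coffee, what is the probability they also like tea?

P(A ∩ B) = 4/20 = 1/5
P(B) = 7/20
P(A|B) = P(A ∩ B) / P(B) = (1/5) / (7/20) = 4/7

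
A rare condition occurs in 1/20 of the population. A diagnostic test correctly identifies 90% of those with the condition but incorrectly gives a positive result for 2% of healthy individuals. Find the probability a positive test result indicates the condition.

Let D = the rare event, + = positive/flagged.
P(D) = 1/20
P(+|D) = 90/100 = 9/10
P(+|D') = 2/100 = 1/50
P(+) = P(+|D)P(D) + P(+|D')P(D')
     = \frac{9}{10} × \frac{1}{20} + \frac{1}{50} × \frac{19}{20}
     = \frac{8}{125}
P(D|+) = P(+|D)P(D)/P(+) = \frac{45}{64}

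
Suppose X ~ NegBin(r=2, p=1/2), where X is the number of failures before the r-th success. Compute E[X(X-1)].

E[X(X-1)] = E[X² - X] = E[X²] - E[X]
E[X] = 2
E[X²] = Var(X) + (E[X])² = 4 + (2)² = 8
E[X(X-1)] = 8 - 2 = 6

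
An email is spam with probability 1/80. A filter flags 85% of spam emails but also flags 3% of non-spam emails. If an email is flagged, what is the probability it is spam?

Let D = the rare event, + = positive/flagged.
P(D) = 1/80
P(+|D) = 85/100 = 17/20
P(+|D') = 3/100
P(+) = P(+|D)P(D) + P(+|D')P(D')
     = \frac{17}{20} × \frac{1}{80} + \frac{3}{100} × \frac{79}{80}
     = \frac{161}{4000}
P(D|+) = P(+|D)P(D)/P(+) = \frac{85}{322}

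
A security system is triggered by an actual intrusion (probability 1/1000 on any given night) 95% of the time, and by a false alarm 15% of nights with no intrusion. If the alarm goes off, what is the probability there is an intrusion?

Let D = the rare event, + = positive/flagged.
P(D) = 1/1000
P(+|D) = 95/100 = 19/20
P(+|D') = 15/100 = 3/20
P(+) = P(+|D)P(D) + P(+|D')P(D')
     = \frac{19}{20} × \frac{1}{1000} + \frac{3}{20} × \frac{999}{1000}
     = \frac{377}{2500}
P(D|+) = P(+|D)P(D)/P(+) = \frac{19}{3016}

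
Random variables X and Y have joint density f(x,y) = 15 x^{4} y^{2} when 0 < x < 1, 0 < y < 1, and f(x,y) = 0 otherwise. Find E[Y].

E[Y] = ∫_0^1 ∫_0^1 y × f(x,y) dx dy
= \frac{3}{4}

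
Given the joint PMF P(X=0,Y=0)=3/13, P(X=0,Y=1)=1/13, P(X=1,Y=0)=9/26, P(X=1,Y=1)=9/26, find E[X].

First find marginal of X:
P(X=0) = 4/13
P(X=1) = 9/13
E[X] = 0 × 4/13 + 1 × 9/13 = 9/13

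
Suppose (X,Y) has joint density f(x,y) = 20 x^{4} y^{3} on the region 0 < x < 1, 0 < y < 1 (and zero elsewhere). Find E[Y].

E[Y] = ∫_0^1 ∫_0^1 y × f(x,y) dx dy
= \frac{4}{5}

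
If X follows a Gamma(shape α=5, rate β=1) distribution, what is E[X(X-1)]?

E[X(X-1)] = E[X² - X] = E[X²] - E[X]
E[X] = 5
E[X²] = Var(X) + (E[X])² = 5 + (5)² = 30
E[X(X-1)] = 30 - 5 = 25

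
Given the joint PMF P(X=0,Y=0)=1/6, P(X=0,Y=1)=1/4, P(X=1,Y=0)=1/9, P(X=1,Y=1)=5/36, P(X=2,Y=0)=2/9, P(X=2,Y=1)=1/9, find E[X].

First find marginal of X:
P(X=0) = 5/12
P(X=1) = 1/4
P(X=2) = 1/3
E[X] = 0 × 5/12 + 1 × 1/4 + 2 × 1/3 = 11/12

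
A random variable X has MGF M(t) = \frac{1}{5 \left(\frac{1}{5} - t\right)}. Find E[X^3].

To find E[X^3], compute M^(3)(0):
M^(1)(t) = \frac{1}{5 \left(\frac{1}{5} - t\right)^{2}}
M^(2)(t) = \frac{2}{5 \left(\frac{1}{5} - t\right)^{3}}
M^(3)(t) = \frac{6}{5 \left(\frac{1}{5} - t\right)^{4}}
M^(3)(0) = 750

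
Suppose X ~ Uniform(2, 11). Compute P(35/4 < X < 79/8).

P(35/4 < X < 79/8) = ∫_{35/4}^{79/8} f(x) dx
where f(x) = \frac{1}{9}
= \frac{1}{8}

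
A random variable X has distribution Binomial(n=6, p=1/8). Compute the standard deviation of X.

For X ~ Binomial(n=6, p=1/8):
Var(X) = \frac{21}{32}
SD(X) = √(Var(X)) = √(\frac{21}{32}) = \frac{\sqrt{42}}{8}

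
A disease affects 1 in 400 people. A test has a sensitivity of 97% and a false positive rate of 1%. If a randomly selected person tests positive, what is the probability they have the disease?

Let D = the rare event, + = positive/flagged.
P(D) = 1/400
P(+|D) = 97/100
P(+|D') = 1/100
P(+) = P(+|D)P(D) + P(+|D')P(D')
     = \frac{97}{100} × \frac{1}{400} + \frac{1}{100} × \frac{399}{400}
     = \frac{31}{2500}
P(D|+) = P(+|D)P(D)/P(+) = \frac{97}{496}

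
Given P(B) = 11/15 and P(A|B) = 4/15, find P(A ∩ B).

By definition, P(A|B) = P(A ∩ B) / P(B)
So P(A ∩ B) = P(A|B) × P(B)
= 4/15 × 11/15
= 44/225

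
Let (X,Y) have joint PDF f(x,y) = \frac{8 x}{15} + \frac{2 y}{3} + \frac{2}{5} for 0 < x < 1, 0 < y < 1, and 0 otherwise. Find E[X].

E[X] = ∫_0^1 ∫_0^1 x × f(x,y) dy dx
= ∫_0^1 ∫_0^1 x × (\frac{8 x}{15} + \frac{2 y}{3} + \frac{2}{5}) dy dx
= \frac{49}{90}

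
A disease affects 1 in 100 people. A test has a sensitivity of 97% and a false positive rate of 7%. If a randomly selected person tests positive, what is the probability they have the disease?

Let D = the rare event, + = positive/flagged.
P(D) = 1/100
P(+|D) = 97/100
P(+|D') = 7/100
P(+) = P(+|D)P(D) + P(+|D')P(D')
     = \frac{97}{100} × \frac{1}{100} + \frac{7}{100} × \frac{99}{100}
     = \frac{79}{1000}
P(D|+) = P(+|D)P(D)/P(+) = \frac{97}{790}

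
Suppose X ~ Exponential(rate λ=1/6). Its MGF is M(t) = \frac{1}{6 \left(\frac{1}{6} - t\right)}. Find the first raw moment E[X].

To find E[X], compute M^(1)(0):
M^(1)(t) = \frac{1}{6 \left(\frac{1}{6} - t\right)^{2}}
M^(1)(0) = 6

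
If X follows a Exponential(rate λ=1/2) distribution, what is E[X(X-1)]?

E[X(X-1)] = E[X² - X] = E[X²] - E[X]
E[X] = 2
E[X²] = Var(X) + (E[X])² = 4 + (2)² = 8
E[X(X-1)] = 8 - 2 = 6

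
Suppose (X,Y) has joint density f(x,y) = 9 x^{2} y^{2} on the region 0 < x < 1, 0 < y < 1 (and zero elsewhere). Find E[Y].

E[Y] = ∫_0^1 ∫_0^1 y × f(x,y) dx dy
= \frac{3}{4}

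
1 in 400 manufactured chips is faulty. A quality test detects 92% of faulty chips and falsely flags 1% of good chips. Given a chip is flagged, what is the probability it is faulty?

Let D = the rare event, + = positive/flagged.
P(D) = 1/400
P(+|D) = 92/100 = 23/25
P(+|D') = 1/100
P(+) = P(+|D)P(D) + P(+|D')P(D')
     = \frac{23}{25} × \frac{1}{400} + \frac{1}{100} × \frac{399}{400}
     = \frac{491}{40000}
P(D|+) = P(+|D)P(D)/P(+) = \frac{92}{491}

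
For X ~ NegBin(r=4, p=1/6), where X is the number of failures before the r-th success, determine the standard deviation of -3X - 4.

For X ~ NegBin(r=4, p=1/6), where X is the number of failures before the r-th success:
Var(X) = 120
SD(X) = √(Var(X)) = √(120) = 2 \sqrt{30}
SD(-3X - 4) = |-3| × SD(X) = 3 × 2 \sqrt{30} = 6 \sqrt{30}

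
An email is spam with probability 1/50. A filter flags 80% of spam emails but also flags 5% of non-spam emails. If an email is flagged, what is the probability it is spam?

Let D = the rare event, + = positive/flagged.
P(D) = 1/50
P(+|D) = 80/100 = 4/5
P(+|D') = 5/100 = 1/20
P(+) = P(+|D)P(D) + P(+|D')P(D')
     = \frac{4}{5} × \frac{1}{50} + \frac{1}{20} × \frac{49}{50}
     = \frac{13}{200}
P(D|+) = P(+|D)P(D)/P(+) = \frac{16}{65}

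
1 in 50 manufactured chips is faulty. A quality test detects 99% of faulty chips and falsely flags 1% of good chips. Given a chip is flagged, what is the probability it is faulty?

Let D = the rare event, + = positive/flagged.
P(D) = 1/50
P(+|D) = 99/100
P(+|D') = 1/100
P(+) = P(+|D)P(D) + P(+|D')P(D')
     = \frac{99}{100} × \frac{1}{50} + \frac{1}{100} × \frac{49}{50}
     = \frac{37}{1250}
P(D|+) = P(+|D)P(D)/P(+) = \frac{99}{148}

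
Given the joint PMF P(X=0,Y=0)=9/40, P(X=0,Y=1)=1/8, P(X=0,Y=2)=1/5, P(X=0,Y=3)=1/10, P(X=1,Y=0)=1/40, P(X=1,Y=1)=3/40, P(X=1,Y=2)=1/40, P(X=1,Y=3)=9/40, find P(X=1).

P(X=1) = P(X=1,Y=0) + P(X=1,Y=1) + P(X=1,Y=2) + P(X=1,Y=3)
= 1/40 + 3/40 + 1/40 + 9/40
= 7/20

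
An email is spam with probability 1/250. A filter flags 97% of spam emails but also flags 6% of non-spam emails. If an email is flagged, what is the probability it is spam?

Let D = the rare event, + = positive/flagged.
P(D) = 1/250
P(+|D) = 97/100
P(+|D') = 6/100 = 3/50
P(+) = P(+|D)P(D) + P(+|D')P(D')
     = \frac{97}{100} × \frac{1}{250} + \frac{3}{50} × \frac{249}{250}
     = \frac{1591}{25000}
P(D|+) = P(+|D)P(D)/P(+) = \frac{97}{1591}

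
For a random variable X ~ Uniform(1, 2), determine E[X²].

Using the identity E[X²] = Var(X) + (E[X])²:
E[X] = \frac{3}{2}
Var(X) = \frac{1}{12}
E[X²] = \frac{1}{12} + (\frac{3}{2})²
= \frac{7}{3}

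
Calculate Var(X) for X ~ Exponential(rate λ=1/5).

For X ~ Exponential(rate λ=1/5):
Var(X) = 25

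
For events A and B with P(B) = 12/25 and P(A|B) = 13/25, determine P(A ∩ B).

By definition, P(A|B) = P(A ∩ B) / P(B)
So P(A ∩ B) = P(A|B) × P(B)
= 13/25 × 12/25
= 156/625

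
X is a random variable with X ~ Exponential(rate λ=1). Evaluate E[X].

For X ~ Exponential(rate λ=1), the expected value is:
E[X] = 1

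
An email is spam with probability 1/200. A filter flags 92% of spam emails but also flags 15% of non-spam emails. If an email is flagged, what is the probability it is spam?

Let D = the rare event, + = positive/flagged.
P(D) = 1/200
P(+|D) = 92/100 = 23/25
P(+|D') = 15/100 = 3/20
P(+) = P(+|D)P(D) + P(+|D')P(D')
     = \frac{23}{25} × \frac{1}{200} + \frac{3}{20} × \frac{199}{200}
     = \frac{3077}{20000}
P(D|+) = P(+|D)P(D)/P(+) = \frac{92}{3077}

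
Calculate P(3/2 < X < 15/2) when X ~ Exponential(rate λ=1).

P(3/2 < X < 15/2) = ∫_{3/2}^{15/2} f(x) dx
where f(x) = e^{- x}
= - \frac{1 - e^{6}}{e^{\frac{15}{2}}}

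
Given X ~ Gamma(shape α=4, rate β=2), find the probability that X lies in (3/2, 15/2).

P(3/2 < X < 15/2) = ∫_{3/2}^{15/2} f(x) dx
where f(x) = \frac{8 x^{3} e^{- 2 x}}{3}
= \frac{-691 + 13 e^{12}}{e^{15}}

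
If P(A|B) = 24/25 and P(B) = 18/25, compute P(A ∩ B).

By definition, P(A|B) = P(A ∩ B) / P(B)
So P(A ∩ B) = P(A|B) × P(B)
= 24/25 × 18/25
= 432/625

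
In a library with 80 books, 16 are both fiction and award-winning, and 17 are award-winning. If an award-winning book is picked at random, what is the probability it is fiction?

P(A ∩ B) = 16/80 = 1/5
P(B) = 17/80
P(A|B) = P(A ∩ B) / P(B) = (1/5) / (17/80) = 16/17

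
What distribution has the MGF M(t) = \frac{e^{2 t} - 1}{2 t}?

The MGF M(t) = \frac{e^{2 t} - 1}{2 t} is the standard form for the Uniform distribution.
Comparing with the known MGF formula identifies: Uniform(0, 2)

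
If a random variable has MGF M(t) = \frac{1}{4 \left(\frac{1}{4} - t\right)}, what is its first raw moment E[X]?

To find E[X], compute M^(1)(0):
M^(1)(t) = \frac{1}{4 \left(\frac{1}{4} - t\right)^{2}}
M^(1)(0) = 4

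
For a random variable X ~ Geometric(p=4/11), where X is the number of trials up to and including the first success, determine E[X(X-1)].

E[X(X-1)] = E[X² - X] = E[X²] - E[X]
E[X] = \frac{11}{4}
E[X²] = Var(X) + (E[X])² = \frac{77}{16} + (\frac{11}{4})² = \frac{99}{8}
E[X(X-1)] = \frac{99}{8} - \frac{11}{4} = \frac{77}{8}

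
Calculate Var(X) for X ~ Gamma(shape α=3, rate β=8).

For X ~ Gamma(shape α=3, rate β=8):
Var(X) = \frac{3}{64}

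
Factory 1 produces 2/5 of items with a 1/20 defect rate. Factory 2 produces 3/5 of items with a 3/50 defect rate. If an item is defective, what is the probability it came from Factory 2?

Using Bayes' theorem:
P(F1) = 2/5, P(D|F1) = 1/20
P(F2) = 3/5, P(D|F2) = 3/50
P(D) = P(D|F1)P(F1) + P(D|F2)P(F2)
     = \frac{7}{125}
P(F2|D) = P(D|F2)P(F2) / P(D)
= \frac{9}{14}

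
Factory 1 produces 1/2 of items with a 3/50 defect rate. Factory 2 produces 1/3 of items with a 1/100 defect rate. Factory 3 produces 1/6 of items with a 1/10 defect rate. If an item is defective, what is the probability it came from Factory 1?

Using Bayes' theorem:
P(F1) = 1/2, P(D|F1) = 3/50
P(F2) = 1/3, P(D|F2) = 1/100
P(F3) = 1/6, P(D|F3) = 1/10
P(D) = P(D|F1)P(F1) + P(D|F2)P(F2) + P(D|F3)P(F3)
     = \frac{1}{20}
P(F1|D) = P(D|F1)P(F1) / P(D)
= \frac{3}{5}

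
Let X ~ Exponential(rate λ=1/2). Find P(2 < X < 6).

P(2 < X < 6) = ∫_{2}^{6} f(x) dx
where f(x) = \frac{e^{- \frac{x}{2}}}{2}
= - \frac{1 - e^{2}}{e^{3}}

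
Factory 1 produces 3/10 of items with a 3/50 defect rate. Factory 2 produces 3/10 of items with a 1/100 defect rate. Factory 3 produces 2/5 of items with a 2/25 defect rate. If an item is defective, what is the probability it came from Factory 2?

Using Bayes' theorem:
P(F1) = 3/10, P(D|F1) = 3/50
P(F2) = 3/10, P(D|F2) = 1/100
P(F3) = 2/5, P(D|F3) = 2/25
P(D) = P(D|F1)P(F1) + P(D|F2)P(F2) + P(D|F3)P(F3)
     = \frac{53}{1000}
P(F2|D) = P(D|F2)P(F2) / P(D)
= \frac{3}{53}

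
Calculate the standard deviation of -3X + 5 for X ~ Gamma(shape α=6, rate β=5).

For X ~ Gamma(shape α=6, rate β=5):
Var(X) = \frac{6}{25}
SD(X) = √(Var(X)) = √(\frac{6}{25}) = \frac{\sqrt{6}}{5}
SD(-3X + 5) = |-3| × SD(X) = 3 × \frac{\sqrt{6}}{5} = \frac{3 \sqrt{6}}{5}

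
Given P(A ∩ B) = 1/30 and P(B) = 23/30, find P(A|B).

P(A|B) = P(A ∩ B) / P(B)
= (1/30) / (23/30)
= 1/23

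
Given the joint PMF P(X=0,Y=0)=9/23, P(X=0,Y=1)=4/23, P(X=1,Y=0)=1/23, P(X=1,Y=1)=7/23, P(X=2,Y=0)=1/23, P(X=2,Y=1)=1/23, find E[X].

First find marginal of X:
P(X=0) = 13/23
P(X=1) = 8/23
P(X=2) = 2/23
E[X] = 0 × 13/23 + 1 × 8/23 + 2 × 2/23 = 12/23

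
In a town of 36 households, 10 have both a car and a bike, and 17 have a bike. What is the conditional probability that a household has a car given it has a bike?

P(A ∩ B) = 10/36 = 5/18
P(B) = 17/36
P(A|B) = P(A ∩ B) / P(B) = (5/18) / (17/36) = 10/17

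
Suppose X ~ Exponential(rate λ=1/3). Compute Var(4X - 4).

For X ~ Exponential(rate λ=1/3):
Var(X) = 9
Var(4X - 4) = (4)² × Var(X) = 16 × 9 = 144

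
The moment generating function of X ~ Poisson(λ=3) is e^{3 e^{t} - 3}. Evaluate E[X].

To find E[X], compute M^(1)(0):
M^(1)(t) = 3 e^{t} e^{3 e^{t} - 3}
M^(1)(0) = 3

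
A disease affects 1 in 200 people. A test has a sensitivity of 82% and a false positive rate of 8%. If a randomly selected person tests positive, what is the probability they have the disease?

Let D = the rare event, + = positive/flagged.
P(D) = 1/200
P(+|D) = 82/100 = 41/50
P(+|D') = 8/100 = 2/25
P(+) = P(+|D)P(D) + P(+|D')P(D')
     = \frac{41}{50} × \frac{1}{200} + \frac{2}{25} × \frac{199}{200}
     = \frac{837}{10000}
P(D|+) = P(+|D)P(D)/P(+) = \frac{41}{837}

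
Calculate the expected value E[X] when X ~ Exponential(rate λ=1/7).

For X ~ Exponential(rate λ=1/7), the expected value is:
E[X] = 7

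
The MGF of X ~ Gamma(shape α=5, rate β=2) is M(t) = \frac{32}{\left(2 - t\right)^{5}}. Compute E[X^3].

To find E[X^3], compute M^(3)(0):
M^(1)(t) = \frac{160}{\left(2 - t\right)^{6}}
M^(2)(t) = \frac{960}{\left(2 - t\right)^{7}}
M^(3)(t) = \frac{6720}{\left(2 - t\right)^{8}}
M^(3)(0) = \frac{105}{4}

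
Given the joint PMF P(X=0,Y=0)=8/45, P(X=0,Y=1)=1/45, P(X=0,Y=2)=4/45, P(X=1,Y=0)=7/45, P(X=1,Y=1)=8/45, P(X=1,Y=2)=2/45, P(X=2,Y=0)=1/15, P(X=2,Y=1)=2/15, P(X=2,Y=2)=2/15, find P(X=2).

P(X=2) = P(X=2,Y=0) + P(X=2,Y=1) + P(X=2,Y=2)
= 1/15 + 2/15 + 2/15
= 1/3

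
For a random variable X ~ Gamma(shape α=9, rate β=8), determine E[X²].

Using the identity E[X²] = Var(X) + (E[X])²:
E[X] = \frac{9}{8}
Var(X) = \frac{9}{64}
E[X²] = \frac{9}{64} + (\frac{9}{8})²
= \frac{45}{32}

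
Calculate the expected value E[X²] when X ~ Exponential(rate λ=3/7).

Using the identity E[X²] = Var(X) + (E[X])²:
E[X] = \frac{7}{3}
Var(X) = \frac{49}{9}
E[X²] = \frac{49}{9} + (\frac{7}{3})²
= \frac{98}{9}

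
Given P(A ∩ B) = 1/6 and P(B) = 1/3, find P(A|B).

P(A|B) = P(A ∩ B) / P(B)
= (1/6) / (1/3)
= 1/2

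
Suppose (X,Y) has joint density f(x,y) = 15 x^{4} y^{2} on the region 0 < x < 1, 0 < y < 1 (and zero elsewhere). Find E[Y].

E[Y] = ∫_0^1 ∫_0^1 y × f(x,y) dx dy
= \frac{3}{4}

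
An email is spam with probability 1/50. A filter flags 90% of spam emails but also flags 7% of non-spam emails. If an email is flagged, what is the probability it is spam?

Let D = the rare event, + = positive/flagged.
P(D) = 1/50
P(+|D) = 90/100 = 9/10
P(+|D') = 7/100
P(+) = P(+|D)P(D) + P(+|D')P(D')
     = \frac{9}{10} × \frac{1}{50} + \frac{7}{100} × \frac{49}{50}
     = \frac{433}{5000}
P(D|+) = P(+|D)P(D)/P(+) = \frac{90}{433}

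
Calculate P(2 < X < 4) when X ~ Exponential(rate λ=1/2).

P(2 < X < 4) = ∫_{2}^{4} f(x) dx
where f(x) = \frac{e^{- \frac{x}{2}}}{2}
= - \frac{1 - e}{e^{2}}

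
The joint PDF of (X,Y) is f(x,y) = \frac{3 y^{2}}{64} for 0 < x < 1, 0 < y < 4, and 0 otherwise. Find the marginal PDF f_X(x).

f_X(x) = ∫_0^4 f(x,y) dy
= ∫_0^4 \frac{3 y^{2}}{64} dy
= 1 for 0 < x < 1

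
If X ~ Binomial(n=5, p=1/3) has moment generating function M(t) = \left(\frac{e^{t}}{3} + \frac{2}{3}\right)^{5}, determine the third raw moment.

To find E[X^3], compute M^(3)(0):
M^(1)(t) = \frac{5 \left(\frac{e^{t}}{3} + \frac{2}{3}\right)^{4} e^{t}}{3}
M^(2)(t) = \frac{5 \left(\frac{e^{t}}{3} + \frac{2}{3}\right)^{4} e^{t}}{3} + \frac{20 \left(\frac{e^{t}}{3} + \frac{2}{3}\right)^{3} e^{2 t}}{9}
M^(3)(t) = \frac{5 \left(\frac{e^{t}}{3} + \frac{2}{3}\right)^{4} e^{t}}{3} + \frac{20 \left(\frac{e^{t}}{3} + \frac{2}{3}\right)^{3} e^{2 t}}{3} + \frac{20 \left(\frac{e^{t}}{3} + \frac{2}{3}\right)^{2} e^{3 t}}{9}
M^(3)(0) = \frac{95}{9}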